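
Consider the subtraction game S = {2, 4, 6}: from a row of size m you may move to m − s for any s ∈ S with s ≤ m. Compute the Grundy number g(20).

Grundy values for subtraction set {2, 4, 6}:
k:     0  1  2  3  4  5  6  7  8  9 10 11 12 13 14 15 16 17 18 19 20
g(k):  0  0  1  1  2  2  3  3  0  0  1  1  2  2  3  3  0  0  1  1  2
So g(20) = 2.

2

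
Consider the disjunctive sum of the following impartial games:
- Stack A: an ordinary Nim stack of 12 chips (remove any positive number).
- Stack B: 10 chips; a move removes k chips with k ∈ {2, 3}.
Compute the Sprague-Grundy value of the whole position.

12

Stack A is a plain Nim stack of size 12, so its Grundy value is 12.
For stack B, compute g(0), g(1), … with moves {2, 3}:
g(0) = mex{} = 0
g(1) = mex{} = 0
g(2) = mex{0} = 1
g(3) = mex{0} = 1
g(4) = mex{0,1} = 2
g(5) = mex{1} = 0
g(6) = mex{1,2} = 0
g(7) = mex{0,2} = 1
g(8) = mex{0} = 1
g(9) = mex{0,1} = 2
g(10) = mex{1} = 0
So g(10) = 0.
By the Sprague-Grundy theorem, the Grundy value of a sum of independent games is the XOR of the component values.
Combined value = 12 XOR 0 = 12.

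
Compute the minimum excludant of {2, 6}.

0

0 is not in the set, so the mex is 0.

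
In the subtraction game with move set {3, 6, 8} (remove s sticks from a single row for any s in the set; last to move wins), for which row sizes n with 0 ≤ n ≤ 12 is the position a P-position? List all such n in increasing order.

0, 1, 2, 11, 12

Compute g(0), g(1), … for moves {3, 6, 8}:
g(0) = mex{} = 0
g(1) = mex{} = 0
g(2) = mex{} = 0
g(3) = mex{0} = 1
g(4) = mex{0} = 1
g(5) = mex{0} = 1
g(6) = mex{0,1} = 2
g(7) = mex{0,1} = 2
g(8) = mex{0,1} = 2
g(9) = mex{0,1,2} = 3
g(10) = mex{0,1,2} = 3
g(11) = mex{1,2} = 0
g(12) = mex{1,2,3} = 0
The P-positions (g = 0) in 0..12 are 0, 1, 2, 11, 12.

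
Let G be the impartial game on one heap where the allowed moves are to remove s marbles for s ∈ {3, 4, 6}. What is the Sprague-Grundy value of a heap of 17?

Build the Grundy sequence with g(k) = mex{g(k−s) : s ∈ {3, 4, 6}, s ≤ k}:
k:     0  1  2  3  4  5  6  7  8  9 10 11 12 13 14 15 16 17
g(k):  0  0  0  1  1  1  2  2  2  0  0  0  1  1  1  2  2  2
So g(17) = 2.

2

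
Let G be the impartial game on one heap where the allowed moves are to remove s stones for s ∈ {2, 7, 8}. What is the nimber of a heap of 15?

0

Compute g(0), g(1), … for moves {2, 7, 8}:
k:     0  1  2  3  4  5  6  7  8  9 10 11 12 13 14 15
g(k):  0  0  1  1  0  0  1  1  2  2  0  3  1  2  0  0
So g(15) = 0.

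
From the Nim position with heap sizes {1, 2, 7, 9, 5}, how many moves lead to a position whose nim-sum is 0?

Compute the nim-sum pairwise:
1 ⊕ 2 = 3
3 ⊕ 7 = 4
4 ⊕ 9 = 13
13 ⊕ 5 = 8
The overall nim-sum is X = 8. A heap of size p has a winning move iff p XOR X < p (reduce it to p XOR X).
  1: 1 XOR 8 = 9 ≥ 1 — no move.
  2: 2 XOR 8 = 10 ≥ 2 — no move.
  7: 7 XOR 8 = 15 ≥ 7 — no move.
  9: 9 XOR 8 = 1 < 9 — winning move (to 1).
  5: 5 XOR 8 = 13 ≥ 5 — no move.
That gives 1 winning move.

1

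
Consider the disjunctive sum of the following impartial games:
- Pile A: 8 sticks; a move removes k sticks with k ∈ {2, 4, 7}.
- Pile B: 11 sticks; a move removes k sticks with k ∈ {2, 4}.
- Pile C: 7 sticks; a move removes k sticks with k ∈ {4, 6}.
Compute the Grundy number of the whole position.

2

For pile A, compute g(0), g(1), … with moves {2, 4, 7}:
k:     0  1  2  3  4  5  6  7  8
g(k):  0  0  1  1  2  2  0  3  1
So g(8) = 1.
Grundy values for pile B (subtraction set {2, 4}):
k:     0  1  2  3  4  5  6  7  8  9 10 11
g(k):  0  0  1  1  2  2  0  0  1  1  2  2
So g(11) = 2.
For pile C, compute g(0), g(1), … with moves {4, 6}:
g(0) = mex{} = 0
g(1) = mex{} = 0
g(2) = mex{} = 0
g(3) = mex{} = 0
g(4) = mex{0} = 1
g(5) = mex{0} = 1
g(6) = mex{0} = 1
g(7) = mex{0} = 1
So g(7) = 1.
The value of a disjunctive sum is the nim-sum of the parts.
Combined value = 1 XOR 2 XOR 1 = 2.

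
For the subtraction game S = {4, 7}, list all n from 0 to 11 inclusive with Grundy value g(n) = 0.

Build the Grundy sequence with g(k) = mex{g(k−s) : s ∈ {4, 7}, s ≤ k}:
g(0) = mex{} = 0
g(1) = mex{} = 0
g(2) = mex{} = 0
g(3) = mex{} = 0
g(4) = mex{0} = 1
g(5) = mex{0} = 1
g(6) = mex{0} = 1
g(7) = mex{0} = 1
g(8) = mex{0,1} = 2
g(9) = mex{0,1} = 2
g(10) = mex{0,1} = 2
g(11) = mex{1} = 0
The P-positions (g = 0) in 0..11 are 0, 1, 2, 3, 11.

0, 1, 2, 3, 11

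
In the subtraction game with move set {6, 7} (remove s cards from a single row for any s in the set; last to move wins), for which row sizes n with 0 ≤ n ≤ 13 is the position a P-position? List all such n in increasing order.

0, 1, 2, 3, 4, 5, 13

Build the Grundy sequence with g(k) = mex{g(k−s) : s ∈ {6, 7}, s ≤ k}:
k:     0  1  2  3  4  5  6  7  8  9 10 11 12 13
g(k):  0  0  0  0  0  0  1  1  1  1  1  1  2  0
The P-positions (g = 0) in 0..13 are 0, 1, 2, 3, 4, 5, 13.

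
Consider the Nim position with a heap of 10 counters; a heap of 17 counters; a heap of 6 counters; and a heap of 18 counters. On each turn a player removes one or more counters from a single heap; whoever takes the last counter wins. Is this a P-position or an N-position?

N-position

Nim-sum: 10 XOR 17 XOR 6 XOR 18 = 15.
The nim-sum is 15 ≠ 0, so this is an N-position: the player to move can win.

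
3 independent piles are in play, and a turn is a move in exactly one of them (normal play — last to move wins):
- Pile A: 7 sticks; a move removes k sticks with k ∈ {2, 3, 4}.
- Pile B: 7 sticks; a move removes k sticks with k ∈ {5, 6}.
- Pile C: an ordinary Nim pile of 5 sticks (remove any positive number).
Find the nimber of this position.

4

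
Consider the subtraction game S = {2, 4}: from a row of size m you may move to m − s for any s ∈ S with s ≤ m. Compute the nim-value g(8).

Compute g(0), g(1), … for moves {2, 4}:
k:     0  1  2  3  4  5  6  7  8
g(k):  0  0  1  1  2  2  0  0  1
So g(8) = 1.

1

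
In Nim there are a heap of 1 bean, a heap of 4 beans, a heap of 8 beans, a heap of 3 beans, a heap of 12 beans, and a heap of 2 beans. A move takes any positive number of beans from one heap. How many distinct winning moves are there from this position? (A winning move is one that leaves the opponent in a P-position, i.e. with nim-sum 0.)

Nim-sum: 1 ^ 4 ^ 8 ^ 3 ^ 12 ^ 2 = 0.
The nim-sum is already 0, so every move leaves a nonzero nim-sum — there are no winning moves.

0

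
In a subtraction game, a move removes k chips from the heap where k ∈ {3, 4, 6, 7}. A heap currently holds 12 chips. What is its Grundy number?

Grundy values for subtraction set {3, 4, 6, 7}:
g(0) = mex{} = 0
g(1) = mex{} = 0
g(2) = mex{} = 0
g(3) = mex{0} = 1
g(4) = mex{0} = 1
g(5) = mex{0} = 1
g(6) = mex{0,1} = 2
g(7) = mex{0,1} = 2
g(8) = mex{0,1} = 2
g(9) = mex{0,1,2} = 3
g(10) = mex{1,2} = 0
g(11) = mex{1,2} = 0
g(12) = mex{1,2,3} = 0
So g(12) = 0.

0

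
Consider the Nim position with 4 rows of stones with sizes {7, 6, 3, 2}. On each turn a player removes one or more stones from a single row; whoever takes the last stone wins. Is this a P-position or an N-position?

P-position

Write each in binary and XOR column by column:
  111  (7)
  110  (6)
  011  (3)
  010  (2)
  ---
  000  (0)
The nim-sum is 0, so this is a P-position: the player to move is in a losing position under optimal play.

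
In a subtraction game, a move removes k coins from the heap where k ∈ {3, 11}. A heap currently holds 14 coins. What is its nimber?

Grundy values for subtraction set {3, 11}:
g(0) = mex{} = 0
g(1) = mex{} = 0
g(2) = mex{} = 0
g(3) = mex{0} = 1
g(4) = mex{0} = 1
g(5) = mex{0} = 1
g(6) = mex{1} = 0
g(7) = mex{1} = 0
g(8) = mex{1} = 0
g(9) = mex{0} = 1
g(10) = mex{0} = 1
g(11) = mex{0} = 1
g(12) = mex{0,1} = 2
g(13) = mex{0,1} = 2
g(14) = mex{1} = 0
So g(14) = 0.

0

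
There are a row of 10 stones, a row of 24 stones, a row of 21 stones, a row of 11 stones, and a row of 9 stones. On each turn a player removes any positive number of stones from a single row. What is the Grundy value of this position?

5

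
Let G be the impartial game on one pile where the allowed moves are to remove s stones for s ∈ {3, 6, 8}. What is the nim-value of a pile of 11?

0

Build the Grundy sequence with g(k) = mex{g(k−s) : s ∈ {3, 6, 8}, s ≤ k}:
g(0) = mex{} = 0
g(1) = mex{} = 0
g(2) = mex{} = 0
g(3) = mex{0} = 1
g(4) = mex{0} = 1
g(5) = mex{0} = 1
g(6) = mex{0,1} = 2
g(7) = mex{0,1} = 2
g(8) = mex{0,1} = 2
g(9) = mex{0,1,2} = 3
g(10) = mex{0,1,2} = 3
g(11) = mex{1,2} = 0
So g(11) = 0.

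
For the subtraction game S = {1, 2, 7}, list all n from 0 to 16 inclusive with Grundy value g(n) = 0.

Compute g(0), g(1), … for moves {1, 2, 7}:
k:     0  1  2  3  4  5  6  7  8  9 10 11 12 13 14 15 16
g(k):  0  1  2  0  1  2  0  1  2  0  1  2  0  1  2  0  1
The P-positions (g = 0) in 0..16 are 0, 3, 6, 9, 12, 15.

0, 3, 6, 9, 12, 15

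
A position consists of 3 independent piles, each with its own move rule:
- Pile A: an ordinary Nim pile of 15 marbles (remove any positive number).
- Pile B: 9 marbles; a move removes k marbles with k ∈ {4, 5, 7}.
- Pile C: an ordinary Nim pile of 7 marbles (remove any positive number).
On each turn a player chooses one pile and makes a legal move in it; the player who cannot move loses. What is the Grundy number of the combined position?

10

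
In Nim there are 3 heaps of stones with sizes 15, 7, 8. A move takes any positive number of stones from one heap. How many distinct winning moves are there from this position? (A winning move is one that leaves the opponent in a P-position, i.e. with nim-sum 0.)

In binary:
  1111  (15)
  0111  (7)
  1000  (8)
  ----
  0000  (0)
The nim-sum is already 0, so every move leaves a nonzero nim-sum — there are no winning moves.

0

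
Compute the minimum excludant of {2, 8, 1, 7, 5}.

0 is not in the set, so the mex is 0.

0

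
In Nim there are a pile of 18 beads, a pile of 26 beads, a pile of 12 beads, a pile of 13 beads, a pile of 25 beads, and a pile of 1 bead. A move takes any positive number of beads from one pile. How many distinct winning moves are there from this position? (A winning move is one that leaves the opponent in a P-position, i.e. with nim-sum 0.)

Compute the nim-sum pairwise:
18 ^ 26 = 8
8 ^ 12 = 4
4 ^ 13 = 9
9 ^ 25 = 16
16 ^ 1 = 17
The overall nim-sum is X = 17. A pile of size p has a winning move iff p XOR X < p (reduce it to p XOR X).
  18: 18 XOR 17 = 3 < 18 — winning move (to 3).
  26: 26 XOR 17 = 11 < 26 — winning move (to 11).
  12: 12 XOR 17 = 29 ≥ 12 — no move.
  13: 13 XOR 17 = 28 ≥ 13 — no move.
  25: 25 XOR 17 = 8 < 25 — winning move (to 8).
  1: 1 XOR 17 = 16 ≥ 1 — no move.
That gives 3 winning moves.

3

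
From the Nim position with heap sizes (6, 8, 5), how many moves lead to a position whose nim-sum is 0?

1

Bitwise XOR of the heap sizes:
  0110  (6)
  1000  (8)
  0101  (5)
  ----
  1011  (11)
The overall nim-sum is X = 11. A heap of size p has a winning move iff p XOR X < p (reduce it to p XOR X).
  6: 6 XOR 11 = 13 ≥ 6 — no move.
  8: 8 XOR 11 = 3 < 8 — winning move (to 3).
  5: 5 XOR 11 = 14 ≥ 5 — no move.
That gives 1 winning move.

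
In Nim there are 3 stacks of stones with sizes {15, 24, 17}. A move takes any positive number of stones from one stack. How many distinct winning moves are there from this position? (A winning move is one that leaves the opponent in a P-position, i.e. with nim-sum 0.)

1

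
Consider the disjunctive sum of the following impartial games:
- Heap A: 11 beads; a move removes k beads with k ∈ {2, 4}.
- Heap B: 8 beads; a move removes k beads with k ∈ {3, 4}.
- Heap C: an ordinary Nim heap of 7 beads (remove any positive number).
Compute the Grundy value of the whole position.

Grundy values for heap A (subtraction set {2, 4}):
k:     0  1  2  3  4  5  6  7  8  9 10 11
g(k):  0  0  1  1  2  2  0  0  1  1  2  2
So g(11) = 2.
Grundy values for heap B (subtraction set {3, 4}):
g(0) = mex{} = 0
g(1) = mex{} = 0
g(2) = mex{} = 0
g(3) = mex{0} = 1
g(4) = mex{0} = 1
g(5) = mex{0} = 1
g(6) = mex{0,1} = 2
g(7) = mex{1} = 0
g(8) = mex{1} = 0
So g(8) = 0.
Heap C is a plain Nim heap of size 7, so its Grundy value is 7.
The value of a disjunctive sum is the nim-sum of the parts.
Combined value = 2 XOR 0 XOR 7 = 5.

5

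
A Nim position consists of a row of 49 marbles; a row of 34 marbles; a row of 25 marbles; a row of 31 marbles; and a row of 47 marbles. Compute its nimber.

58

Nim-sum: 49 XOR 34 XOR 25 XOR 31 XOR 47 = 58.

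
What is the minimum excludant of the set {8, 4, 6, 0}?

0 is in the set but 1 is not, so the mex is 1.

1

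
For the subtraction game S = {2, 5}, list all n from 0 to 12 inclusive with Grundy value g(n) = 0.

0, 1, 4, 7, 8, 11

Build the Grundy sequence with g(k) = mex{g(k−s) : s ∈ {2, 5}, s ≤ k}:
k:     0  1  2  3  4  5  6  7  8  9 10 11 12
g(k):  0  0  1  1  0  2  1  0  0  1  1  0  2
The P-positions (g = 0) in 0..12 are 0, 1, 4, 7, 8, 11.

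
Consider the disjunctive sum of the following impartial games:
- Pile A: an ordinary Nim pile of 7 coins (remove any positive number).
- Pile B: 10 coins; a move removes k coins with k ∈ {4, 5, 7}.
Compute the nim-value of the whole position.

Pile A is a plain Nim pile of size 7, so its Grundy value is 7.
Grundy values for pile B (subtraction set {4, 5, 7}):
k:     0  1  2  3  4  5  6  7  8  9 10
g(k):  0  0  0  0  1  1  1  1  2  2  2
So g(10) = 2.
By the Sprague-Grundy theorem, the Grundy value of a sum of independent games is the XOR of the component values.
Combined value = 7 ⊕ 2 = 5.

5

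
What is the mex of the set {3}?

0 is not in the set, so the mex is 0.

0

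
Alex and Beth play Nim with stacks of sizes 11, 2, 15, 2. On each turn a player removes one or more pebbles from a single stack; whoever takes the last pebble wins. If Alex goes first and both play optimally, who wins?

Alex wins

Nim-sum: 11 XOR 2 XOR 15 XOR 2 = 4.
The nim-sum is 4 ≠ 0, so this is an N-position: the player to move can win; Alex has a winning move.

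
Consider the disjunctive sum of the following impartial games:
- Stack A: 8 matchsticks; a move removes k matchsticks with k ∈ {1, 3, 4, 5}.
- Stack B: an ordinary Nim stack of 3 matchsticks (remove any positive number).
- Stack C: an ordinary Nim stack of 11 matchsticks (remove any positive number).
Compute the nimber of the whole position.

8

For stack A, compute g(0), g(1), … with moves {1, 3, 4, 5}:
k:     0  1  2  3  4  5  6  7  8
g(k):  0  1  0  1  2  3  2  3  0
So g(8) = 0.
Stack B is a plain Nim stack of size 3, so its Grundy value is 3.
Stack C is a plain Nim stack of size 11, so its Grundy value is 11.
The value of a disjunctive sum is the nim-sum of the parts.
Combined value = 0 XOR 3 XOR 11 = 8.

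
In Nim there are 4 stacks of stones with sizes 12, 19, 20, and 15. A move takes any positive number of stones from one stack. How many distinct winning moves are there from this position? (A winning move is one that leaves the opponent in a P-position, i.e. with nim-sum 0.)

Write each in binary and XOR column by column:
  01100  (12)
  10011  (19)
  10100  (20)
  01111  (15)
  -----
  00100  (4)
The overall nim-sum is X = 4. A stack of size p has a winning move iff p XOR X < p (reduce it to p XOR X).
  12: 12 XOR 4 = 8 < 12 — winning move (to 8).
  19: 19 XOR 4 = 23 ≥ 19 — no move.
  20: 20 XOR 4 = 16 < 20 — winning move (to 16).
  15: 15 XOR 4 = 11 < 15 — winning move (to 11).
That gives 3 winning moves.

3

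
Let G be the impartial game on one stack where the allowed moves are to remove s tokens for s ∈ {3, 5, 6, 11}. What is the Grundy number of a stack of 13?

Build the Grundy sequence with g(k) = mex{g(k−s) : s ∈ {3, 5, 6, 11}, s ≤ k}:
g(0) = mex{} = 0
g(1) = mex{} = 0
g(2) = mex{} = 0
g(3) = mex{0} = 1
g(4) = mex{0} = 1
g(5) = mex{0} = 1
g(6) = mex{0,1} = 2
g(7) = mex{0,1} = 2
g(8) = mex{0,1} = 2
g(9) = mex{1,2} = 0
g(10) = mex{1,2} = 0
g(11) = mex{0,1,2} = 3
g(12) = mex{0,2} = 1
g(13) = mex{0,2} = 1
So g(13) = 1.

1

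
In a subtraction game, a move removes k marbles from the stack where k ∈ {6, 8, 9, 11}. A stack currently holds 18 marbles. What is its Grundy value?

Build the Grundy sequence with g(k) = mex{g(k−s) : s ∈ {6, 8, 9, 11}, s ≤ k}:
k:     0  1  2  3  4  5  6  7  8  9 10 11 12 13 14 15 16 17 18
g(k):  0  0  0  0  0  0  1  1  1  1  1  1  2  2  2  2  2  0  0
So g(18) = 0.

0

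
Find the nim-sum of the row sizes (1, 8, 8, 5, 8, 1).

13

Compute the nim-sum pairwise:
1 XOR 8 = 9
9 XOR 8 = 1
1 XOR 5 = 4
4 XOR 8 = 12
12 XOR 1 = 13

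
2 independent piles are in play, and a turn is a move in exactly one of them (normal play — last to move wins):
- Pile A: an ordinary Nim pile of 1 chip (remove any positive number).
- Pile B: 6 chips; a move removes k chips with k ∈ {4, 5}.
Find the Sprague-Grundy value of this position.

0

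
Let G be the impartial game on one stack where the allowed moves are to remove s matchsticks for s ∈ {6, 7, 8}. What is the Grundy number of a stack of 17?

0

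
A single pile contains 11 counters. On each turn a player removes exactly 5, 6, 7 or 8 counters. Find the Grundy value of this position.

2

Compute g(0), g(1), … for moves {5, 6, 7, 8}:
g(0) = mex{} = 0
g(1) = mex{} = 0
g(2) = mex{} = 0
g(3) = mex{} = 0
g(4) = mex{} = 0
g(5) = mex{0} = 1
g(6) = mex{0} = 1
g(7) = mex{0} = 1
g(8) = mex{0} = 1
g(9) = mex{0} = 1
g(10) = mex{0,1} = 2
g(11) = mex{0,1} = 2
So g(11) = 2.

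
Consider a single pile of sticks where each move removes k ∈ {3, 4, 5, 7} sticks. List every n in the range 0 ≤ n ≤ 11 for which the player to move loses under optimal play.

0, 1, 2, 10, 11

Grundy values for subtraction set {3, 4, 5, 7}:
k:     0  1  2  3  4  5  6  7  8  9 10 11
g(k):  0  0  0  1  1  1  2  2  2  3  0  0
The P-positions (g = 0) in 0..11 are 0, 1, 2, 10, 11.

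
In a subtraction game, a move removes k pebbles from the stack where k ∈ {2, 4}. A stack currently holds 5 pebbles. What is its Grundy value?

2

Compute g(0), g(1), … for moves {2, 4}:
g(0) = mex{} = 0
g(1) = mex{} = 0
g(2) = mex{0} = 1
g(3) = mex{0} = 1
g(4) = mex{0,1} = 2
g(5) = mex{0,1} = 2
So g(5) = 2.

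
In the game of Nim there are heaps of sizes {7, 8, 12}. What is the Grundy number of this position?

3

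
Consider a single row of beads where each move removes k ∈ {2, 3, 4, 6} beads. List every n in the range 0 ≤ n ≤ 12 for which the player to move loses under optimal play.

0, 1, 8, 9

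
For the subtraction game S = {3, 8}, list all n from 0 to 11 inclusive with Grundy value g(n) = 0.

0, 1, 2, 6, 7, 11

Grundy values for subtraction set {3, 8}:
g(0) = mex{} = 0
g(1) = mex{} = 0
g(2) = mex{} = 0
g(3) = mex{0} = 1
g(4) = mex{0} = 1
g(5) = mex{0} = 1
g(6) = mex{1} = 0
g(7) = mex{1} = 0
g(8) = mex{0,1} = 2
g(9) = mex{0} = 1
g(10) = mex{0} = 1
g(11) = mex{1,2} = 0
The P-positions (g = 0) in 0..11 are 0, 1, 2, 6, 7, 11.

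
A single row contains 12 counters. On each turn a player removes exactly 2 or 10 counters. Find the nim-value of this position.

0

Grundy values for subtraction set {2, 10}:
k:     0  1  2  3  4  5  6  7  8  9 10 11 12
g(k):  0  0  1  1  0  0  1  1  0  0  1  1  0
So g(12) = 0.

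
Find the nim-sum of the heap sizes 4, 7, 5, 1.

7

Write each in binary and XOR column by column:
  100  (4)
  111  (7)
  101  (5)
  001  (1)
  ---
  111  (7)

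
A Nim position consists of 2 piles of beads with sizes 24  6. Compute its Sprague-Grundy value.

30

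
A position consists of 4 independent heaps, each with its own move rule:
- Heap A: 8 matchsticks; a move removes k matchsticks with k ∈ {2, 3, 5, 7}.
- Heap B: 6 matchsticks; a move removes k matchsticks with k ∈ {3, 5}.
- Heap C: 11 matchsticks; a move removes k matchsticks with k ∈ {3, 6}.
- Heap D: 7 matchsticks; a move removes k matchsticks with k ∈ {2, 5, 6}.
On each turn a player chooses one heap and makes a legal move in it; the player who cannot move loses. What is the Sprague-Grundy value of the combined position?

5

Grundy values for heap A (subtraction set {2, 3, 5, 7}):
g(0) = mex{} = 0
g(1) = mex{} = 0
g(2) = mex{0} = 1
g(3) = mex{0} = 1
g(4) = mex{0,1} = 2
g(5) = mex{0,1} = 2
g(6) = mex{0,1,2} = 3
g(7) = mex{0,1,2} = 3
g(8) = mex{0,1,2,3} = 4
So g(8) = 4.
Grundy values for heap B (subtraction set {3, 5}):
g(0) = mex{} = 0
g(1) = mex{} = 0
g(2) = mex{} = 0
g(3) = mex{0} = 1
g(4) = mex{0} = 1
g(5) = mex{0} = 1
g(6) = mex{0,1} = 2
So g(6) = 2.
Build the Grundy sequence for heap C with g(k) = mex{g(k−s) : s ∈ {3, 6}, s ≤ k}:
k:     0  1  2  3  4  5  6  7  8  9 10 11
g(k):  0  0  0  1  1  1  2  2  2  0  0  0
So g(11) = 0.
Grundy values for heap D (subtraction set {2, 5, 6}):
g(0) = mex{} = 0
g(1) = mex{} = 0
g(2) = mex{0} = 1
g(3) = mex{0} = 1
g(4) = mex{1} = 0
g(5) = mex{0,1} = 2
g(6) = mex{0} = 1
g(7) = mex{0,1,2} = 3
So g(7) = 3.
The value of a disjunctive sum is the nim-sum of the parts.
Combined value = 4 XOR 2 XOR 0 XOR 3 = 5.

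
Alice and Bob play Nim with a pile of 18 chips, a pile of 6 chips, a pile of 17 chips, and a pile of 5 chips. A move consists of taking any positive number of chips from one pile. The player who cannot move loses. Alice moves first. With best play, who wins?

Bitwise XOR of the heap sizes:
  10010  (18)
  00110  (6)
  10001  (17)
  00101  (5)
  -----
  00000  (0)
The nim-sum is 0, so this is a P-position: the player to move is in a losing position under optimal play; Alice is about to move from it and so loses — Bob wins.

Bob wins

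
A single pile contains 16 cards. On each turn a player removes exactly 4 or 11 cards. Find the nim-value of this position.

0

Compute g(0), g(1), … for moves {4, 11}:
k:     0  1  2  3  4  5  6  7  8  9 10 11 12 13 14 15 16
g(k):  0  0  0  0  1  1  1  1  0  0  0  2  1  1  1  0  0
So g(16) = 0.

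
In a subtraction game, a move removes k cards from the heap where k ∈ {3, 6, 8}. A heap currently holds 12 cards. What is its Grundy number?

0

Compute g(0), g(1), … for moves {3, 6, 8}:
g(0) = mex{} = 0
g(1) = mex{} = 0
g(2) = mex{} = 0
g(3) = mex{0} = 1
g(4) = mex{0} = 1
g(5) = mex{0} = 1
g(6) = mex{0,1} = 2
g(7) = mex{0,1} = 2
g(8) = mex{0,1} = 2
g(9) = mex{0,1,2} = 3
g(10) = mex{0,1,2} = 3
g(11) = mex{1,2} = 0
g(12) = mex{1,2,3} = 0
So g(12) = 0.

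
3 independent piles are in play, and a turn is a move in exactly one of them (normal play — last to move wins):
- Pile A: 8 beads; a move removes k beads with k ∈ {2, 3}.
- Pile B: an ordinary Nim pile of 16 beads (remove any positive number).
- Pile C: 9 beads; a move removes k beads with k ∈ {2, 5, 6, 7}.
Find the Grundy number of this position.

19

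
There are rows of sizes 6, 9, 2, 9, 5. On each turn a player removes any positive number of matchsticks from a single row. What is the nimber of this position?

1

Compute the nim-sum pairwise:
6 ^ 9 = 15
15 ^ 2 = 13
13 ^ 9 = 4
4 ^ 5 = 1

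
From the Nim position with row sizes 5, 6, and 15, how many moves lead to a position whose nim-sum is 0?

Write each in binary and XOR column by column:
  0101  (5)
  0110  (6)
  1111  (15)
  ----
  1100  (12)
The overall nim-sum is X = 12. A row of size p has a winning move iff p XOR X < p (reduce it to p XOR X).
  5: 5 XOR 12 = 9 ≥ 5 — no move.
  6: 6 XOR 12 = 10 ≥ 6 — no move.
  15: 15 XOR 12 = 3 < 15 — winning move (to 3).
That gives 1 winning move.

1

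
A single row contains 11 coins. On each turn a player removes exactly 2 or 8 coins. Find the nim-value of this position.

0

Grundy values for subtraction set {2, 8}:
g(0) = mex{} = 0
g(1) = mex{} = 0
g(2) = mex{0} = 1
g(3) = mex{0} = 1
g(4) = mex{1} = 0
g(5) = mex{1} = 0
g(6) = mex{0} = 1
g(7) = mex{0} = 1
g(8) = mex{0,1} = 2
g(9) = mex{0,1} = 2
g(10) = mex{1,2} = 0
g(11) = mex{1,2} = 0
So g(11) = 0.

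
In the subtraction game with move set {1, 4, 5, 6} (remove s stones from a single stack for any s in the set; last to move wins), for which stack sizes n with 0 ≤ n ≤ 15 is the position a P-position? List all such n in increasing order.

Compute g(0), g(1), … for moves {1, 4, 5, 6}:
k:     0  1  2  3  4  5  6  7  8  9 10 11 12 13 14 15
g(k):  0  1  0  1  2  3  2  3  4  0  1  0  1  2  3  2
The P-positions (g = 0) in 0..15 are 0, 2, 9, 11.

0, 2, 9, 11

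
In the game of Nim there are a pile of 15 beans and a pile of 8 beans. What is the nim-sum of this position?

7

Compute the nim-sum pairwise:
15 ⊕ 8 = 7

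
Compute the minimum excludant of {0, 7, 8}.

0 is in the set but 1 is not, so the mex is 1.

1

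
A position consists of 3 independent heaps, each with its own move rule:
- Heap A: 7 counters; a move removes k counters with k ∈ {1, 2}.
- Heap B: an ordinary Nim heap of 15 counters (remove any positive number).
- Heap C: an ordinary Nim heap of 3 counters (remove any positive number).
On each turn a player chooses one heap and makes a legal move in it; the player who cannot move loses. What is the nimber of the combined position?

Build the Grundy sequence for heap A with g(k) = mex{g(k−s) : s ∈ {1, 2}, s ≤ k}:
k:     0  1  2  3  4  5  6  7
g(k):  0  1  2  0  1  2  0  1
So g(7) = 1.
Heap B is a plain Nim heap of size 15, so its Grundy value is 15.
Heap C is a plain Nim heap of size 3, so its Grundy value is 3.
By the Sprague-Grundy theorem, the Grundy value of a sum of independent games is the XOR of the component values.
Combined value = 1 XOR 15 XOR 3 = 13.

13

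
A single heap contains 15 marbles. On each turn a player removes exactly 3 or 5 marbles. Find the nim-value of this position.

2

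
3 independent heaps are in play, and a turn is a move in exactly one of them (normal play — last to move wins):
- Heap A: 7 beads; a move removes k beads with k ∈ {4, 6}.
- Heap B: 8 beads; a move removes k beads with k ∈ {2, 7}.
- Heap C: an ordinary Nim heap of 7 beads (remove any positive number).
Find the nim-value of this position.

4

For heap A, compute g(0), g(1), … with moves {4, 6}:
k:     0  1  2  3  4  5  6  7
g(k):  0  0  0  0  1  1  1  1
So g(7) = 1.
For heap B, compute g(0), g(1), … with moves {2, 7}:
g(0) = mex{} = 0
g(1) = mex{} = 0
g(2) = mex{0} = 1
g(3) = mex{0} = 1
g(4) = mex{1} = 0
g(5) = mex{1} = 0
g(6) = mex{0} = 1
g(7) = mex{0} = 1
g(8) = mex{0,1} = 2
So g(8) = 2.
Heap C is a plain Nim heap of size 7, so its Grundy value is 7.
By the Sprague-Grundy theorem, the Grundy value of a sum of independent games is the XOR of the component values.
Combined value = 1 XOR 2 XOR 7 = 4.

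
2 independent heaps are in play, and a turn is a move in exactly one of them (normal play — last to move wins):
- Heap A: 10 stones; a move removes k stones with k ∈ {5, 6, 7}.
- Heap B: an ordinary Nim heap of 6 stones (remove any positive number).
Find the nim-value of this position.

For heap A, compute g(0), g(1), … with moves {5, 6, 7}:
g(0) = mex{} = 0
g(1) = mex{} = 0
g(2) = mex{} = 0
g(3) = mex{} = 0
g(4) = mex{} = 0
g(5) = mex{0} = 1
g(6) = mex{0} = 1
g(7) = mex{0} = 1
g(8) = mex{0} = 1
g(9) = mex{0} = 1
g(10) = mex{0,1} = 2
So g(10) = 2.
Heap B is a plain Nim heap of size 6, so its Grundy value is 6.
By the Sprague-Grundy theorem, the Grundy value of a sum of independent games is the XOR of the component values.
Combined value = 2 XOR 6 = 4.

4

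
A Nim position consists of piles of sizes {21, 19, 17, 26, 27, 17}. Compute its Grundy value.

7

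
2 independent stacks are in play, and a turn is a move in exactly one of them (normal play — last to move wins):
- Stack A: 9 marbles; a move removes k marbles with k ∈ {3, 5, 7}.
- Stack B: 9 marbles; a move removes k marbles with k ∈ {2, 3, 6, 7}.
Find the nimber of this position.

Grundy values for stack A (subtraction set {3, 5, 7}):
g(0) = mex{} = 0
g(1) = mex{} = 0
g(2) = mex{} = 0
g(3) = mex{0} = 1
g(4) = mex{0} = 1
g(5) = mex{0} = 1
g(6) = mex{0,1} = 2
g(7) = mex{0,1} = 2
g(8) = mex{0,1} = 2
g(9) = mex{0,1,2} = 3
So g(9) = 3.
Build the Grundy sequence for stack B with g(k) = mex{g(k−s) : s ∈ {2, 3, 6, 7}, s ≤ k}:
g(0) = mex{} = 0
g(1) = mex{} = 0
g(2) = mex{0} = 1
g(3) = mex{0} = 1
g(4) = mex{0,1} = 2
g(5) = mex{1} = 0
g(6) = mex{0,1,2} = 3
g(7) = mex{0,2} = 1
g(8) = mex{0,1,3} = 2
g(9) = mex{1,3} = 0
So g(9) = 0.
The value of a disjunctive sum is the nim-sum of the parts.
Combined value = 3 ⊕ 0 = 3.

3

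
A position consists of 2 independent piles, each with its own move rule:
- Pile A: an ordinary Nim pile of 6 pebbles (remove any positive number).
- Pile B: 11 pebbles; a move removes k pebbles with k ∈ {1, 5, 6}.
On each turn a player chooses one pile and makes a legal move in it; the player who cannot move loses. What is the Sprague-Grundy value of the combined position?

6

Pile A is a plain Nim pile of size 6, so its Grundy value is 6.
Build the Grundy sequence for pile B with g(k) = mex{g(k−s) : s ∈ {1, 5, 6}, s ≤ k}:
k:     0  1  2  3  4  5  6  7  8  9 10 11
g(k):  0  1  0  1  0  1  2  3  2  3  2  0
So g(11) = 0.
By the Sprague-Grundy theorem, the Grundy value of a sum of independent games is the XOR of the component values.
Combined value = 6 XOR 0 = 6.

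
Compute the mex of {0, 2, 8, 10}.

1

0 is in the set but 1 is not, so the mex is 1.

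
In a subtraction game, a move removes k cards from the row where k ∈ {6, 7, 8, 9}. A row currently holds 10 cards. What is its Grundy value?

1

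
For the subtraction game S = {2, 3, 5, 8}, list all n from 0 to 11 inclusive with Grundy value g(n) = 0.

0, 1, 7, 11

Build the Grundy sequence with g(k) = mex{g(k−s) : s ∈ {2, 3, 5, 8}, s ≤ k}:
k:     0  1  2  3  4  5  6  7  8  9 10 11
g(k):  0  0  1  1  2  2  3  0  4  1  3  0
The P-positions (g = 0) in 0..11 are 0, 1, 7, 11.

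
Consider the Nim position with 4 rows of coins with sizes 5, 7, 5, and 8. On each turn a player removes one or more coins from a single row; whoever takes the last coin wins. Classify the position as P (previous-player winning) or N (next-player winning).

N-position

Compute the nim-sum pairwise:
5 ^ 7 = 2
2 ^ 5 = 7
7 ^ 8 = 15
The nim-sum is 15 ≠ 0, so this is an N-position: the player to move can win.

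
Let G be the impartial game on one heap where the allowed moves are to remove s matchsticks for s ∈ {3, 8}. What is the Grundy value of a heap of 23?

0

Compute g(0), g(1), … for moves {3, 8}:
k:     0  1  2  3  4  5  6  7  8  9 10 11 12 13 14 15 16 17 18 19 20 21 22 23
g(k):  0  0  0  1  1  1  0  0  2  1  1  0  0  0  1  1  1  0  0  2  1  1  0  0
So g(23) = 0.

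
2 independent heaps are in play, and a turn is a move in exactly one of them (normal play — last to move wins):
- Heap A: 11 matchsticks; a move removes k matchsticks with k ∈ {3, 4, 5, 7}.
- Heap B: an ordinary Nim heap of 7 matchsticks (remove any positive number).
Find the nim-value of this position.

7

For heap A, compute g(0), g(1), … with moves {3, 4, 5, 7}:
g(0) = mex{} = 0
g(1) = mex{} = 0
g(2) = mex{} = 0
g(3) = mex{0} = 1
g(4) = mex{0} = 1
g(5) = mex{0} = 1
g(6) = mex{0,1} = 2
g(7) = mex{0,1} = 2
g(8) = mex{0,1} = 2
g(9) = mex{0,1,2} = 3
g(10) = mex{1,2} = 0
g(11) = mex{1,2} = 0
So g(11) = 0.
Heap B is a plain Nim heap of size 7, so its Grundy value is 7.
The value of a disjunctive sum is the nim-sum of the parts.
Combined value = 0 ⊕ 7 = 7.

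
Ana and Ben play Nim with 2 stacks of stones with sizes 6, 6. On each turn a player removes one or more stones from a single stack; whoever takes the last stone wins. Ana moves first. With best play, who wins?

Ben wins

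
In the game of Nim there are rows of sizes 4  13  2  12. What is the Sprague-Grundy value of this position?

7

Compute the nim-sum pairwise:
4 ⊕ 13 = 9
9 ⊕ 2 = 11
11 ⊕ 12 = 7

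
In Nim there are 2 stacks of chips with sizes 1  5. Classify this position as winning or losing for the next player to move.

Winning position

In binary:
  001  (1)
  101  (5)
  ---
  100  (4)
The nim-sum is 4 ≠ 0, so this is an N-position: the player to move can win.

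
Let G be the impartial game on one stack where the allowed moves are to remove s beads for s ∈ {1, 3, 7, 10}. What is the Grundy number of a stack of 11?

3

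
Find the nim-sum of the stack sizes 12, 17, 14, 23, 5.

1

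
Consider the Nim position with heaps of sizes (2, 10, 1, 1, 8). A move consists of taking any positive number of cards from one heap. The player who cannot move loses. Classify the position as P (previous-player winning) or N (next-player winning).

P-position

Compute the nim-sum pairwise:
2 ⊕ 10 = 8
8 ⊕ 1 = 9
9 ⊕ 1 = 8
8 ⊕ 8 = 0
The nim-sum is 0, so this is a P-position: the player to move is in a losing position under optimal play.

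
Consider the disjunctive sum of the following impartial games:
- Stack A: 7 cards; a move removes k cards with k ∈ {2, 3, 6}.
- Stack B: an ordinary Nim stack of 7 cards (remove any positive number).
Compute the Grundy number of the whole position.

6

For stack A, compute g(0), g(1), … with moves {2, 3, 6}:
k:     0  1  2  3  4  5  6  7
g(k):  0  0  1  1  2  0  3  1
So g(7) = 1.
Stack B is a plain Nim stack of size 7, so its Grundy value is 7.
By the Sprague-Grundy theorem, the Grundy value of a sum of independent games is the XOR of the component values.
Combined value = 1 XOR 7 = 6.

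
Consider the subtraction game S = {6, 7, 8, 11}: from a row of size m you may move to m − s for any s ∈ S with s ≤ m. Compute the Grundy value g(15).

2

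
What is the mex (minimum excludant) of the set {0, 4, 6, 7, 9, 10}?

0 is in the set but 1 is not, so the mex is 1.

1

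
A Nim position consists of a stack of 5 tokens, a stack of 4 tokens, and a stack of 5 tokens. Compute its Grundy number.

4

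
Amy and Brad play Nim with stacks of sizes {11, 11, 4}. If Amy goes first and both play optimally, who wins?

Compute the nim-sum pairwise:
11 ^ 11 = 0
0 ^ 4 = 4
The nim-sum is 4 ≠ 0, so this is an N-position: the player to move can win; Amy has a winning move.

Amy wins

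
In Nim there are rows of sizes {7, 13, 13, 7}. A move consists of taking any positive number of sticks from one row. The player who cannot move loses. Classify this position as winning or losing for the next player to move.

In binary:
  0111  (7)
  1101  (13)
  1101  (13)
  0111  (7)
  ----
  0000  (0)
The nim-sum is 0, so this is a P-position: the player to move is in a losing position under optimal play.

Losing position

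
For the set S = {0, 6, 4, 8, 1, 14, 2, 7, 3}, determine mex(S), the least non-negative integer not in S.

5

The values 0, 1, 2, 3, 4 are all present; 5 is the first non-negative integer missing from the set.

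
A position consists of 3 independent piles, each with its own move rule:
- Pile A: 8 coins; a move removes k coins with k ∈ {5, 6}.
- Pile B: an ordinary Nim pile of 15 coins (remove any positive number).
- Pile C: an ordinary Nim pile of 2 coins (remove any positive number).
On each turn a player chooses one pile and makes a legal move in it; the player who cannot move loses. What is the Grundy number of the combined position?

Grundy values for pile A (subtraction set {5, 6}):
g(0) = mex{} = 0
g(1) = mex{} = 0
g(2) = mex{} = 0
g(3) = mex{} = 0
g(4) = mex{} = 0
g(5) = mex{0} = 1
g(6) = mex{0} = 1
g(7) = mex{0} = 1
g(8) = mex{0} = 1
So g(8) = 1.
Pile B is a plain Nim pile of size 15, so its Grundy value is 15.
Pile C is a plain Nim pile of size 2, so its Grundy value is 2.
By the Sprague-Grundy theorem, the Grundy value of a sum of independent games is the XOR of the component values.
Combined value = 1 XOR 15 XOR 2 = 12.

12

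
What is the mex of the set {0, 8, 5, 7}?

1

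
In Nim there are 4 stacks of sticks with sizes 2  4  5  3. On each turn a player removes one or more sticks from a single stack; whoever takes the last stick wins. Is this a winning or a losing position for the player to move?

Bitwise XOR of the heap sizes:
  010  (2)
  100  (4)
  101  (5)
  011  (3)
  ---
  000  (0)
The nim-sum is 0, so this is a P-position: the player to move is in a losing position under optimal play.

Losing position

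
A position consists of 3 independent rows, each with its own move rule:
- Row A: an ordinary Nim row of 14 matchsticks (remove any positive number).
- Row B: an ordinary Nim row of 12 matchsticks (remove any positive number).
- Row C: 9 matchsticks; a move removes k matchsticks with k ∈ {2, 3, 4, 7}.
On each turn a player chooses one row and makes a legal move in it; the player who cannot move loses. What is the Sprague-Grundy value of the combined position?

6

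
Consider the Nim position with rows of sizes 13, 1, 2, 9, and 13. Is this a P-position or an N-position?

N-position

Write each in binary and XOR column by column:
  1101  (13)
  0001  (1)
  0010  (2)
  1001  (9)
  1101  (13)
  ----
  1010  (10)
The nim-sum is 10 ≠ 0, so this is an N-position: the player to move can win.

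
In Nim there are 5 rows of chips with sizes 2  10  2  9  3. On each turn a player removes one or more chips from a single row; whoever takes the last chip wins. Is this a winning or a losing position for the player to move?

Losing position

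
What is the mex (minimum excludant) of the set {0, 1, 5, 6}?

The values 0, 1 are all present; 2 is the first non-negative integer missing from the set.

2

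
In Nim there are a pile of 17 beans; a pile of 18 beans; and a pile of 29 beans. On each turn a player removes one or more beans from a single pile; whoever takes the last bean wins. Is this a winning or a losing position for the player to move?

Write each in binary and XOR column by column:
  10001  (17)
  10010  (18)
  11101  (29)
  -----
  11110  (30)
The nim-sum is 30 ≠ 0, so this is an N-position: the player to move can win.

Winning position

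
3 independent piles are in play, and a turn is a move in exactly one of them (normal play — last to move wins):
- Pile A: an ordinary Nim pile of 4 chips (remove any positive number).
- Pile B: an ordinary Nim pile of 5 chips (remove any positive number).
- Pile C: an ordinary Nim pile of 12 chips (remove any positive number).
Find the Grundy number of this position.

13

Pile A is a plain Nim pile of size 4, so its Grundy value is 4.
Pile B is a plain Nim pile of size 5, so its Grundy value is 5.
Pile C is a plain Nim pile of size 12, so its Grundy value is 12.
The value of a disjunctive sum is the nim-sum of the parts.
Combined value = 4 ⊕ 5 ⊕ 12 = 13.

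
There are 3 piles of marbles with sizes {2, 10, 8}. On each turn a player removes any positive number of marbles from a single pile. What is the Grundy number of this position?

0

Bitwise XOR of the heap sizes:
  0010  (2)
  1010  (10)
  1000  (8)
  ----
  0000  (0)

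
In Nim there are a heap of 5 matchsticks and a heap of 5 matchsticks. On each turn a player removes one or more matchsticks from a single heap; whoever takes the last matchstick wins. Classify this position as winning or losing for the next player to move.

Losing position

Bitwise XOR of the heap sizes:
  101  (5)
  101  (5)
  ---
  000  (0)
The nim-sum is 0, so this is a P-position: the player to move is in a losing position under optimal play.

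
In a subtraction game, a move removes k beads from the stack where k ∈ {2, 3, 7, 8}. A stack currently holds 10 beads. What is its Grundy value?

0

Compute g(0), g(1), … for moves {2, 3, 7, 8}:
g(0) = mex{} = 0
g(1) = mex{} = 0
g(2) = mex{0} = 1
g(3) = mex{0} = 1
g(4) = mex{0,1} = 2
g(5) = mex{1} = 0
g(6) = mex{1,2} = 0
g(7) = mex{0,2} = 1
g(8) = mex{0} = 1
g(9) = mex{0,1} = 2
g(10) = mex{1} = 0
So g(10) = 0.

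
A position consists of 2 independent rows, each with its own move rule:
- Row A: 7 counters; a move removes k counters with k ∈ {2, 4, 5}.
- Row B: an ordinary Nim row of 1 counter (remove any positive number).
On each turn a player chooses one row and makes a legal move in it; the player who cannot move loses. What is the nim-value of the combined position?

1

Grundy values for row A (subtraction set {2, 4, 5}):
k:     0  1  2  3  4  5  6  7
g(k):  0  0  1  1  2  2  3  0
So g(7) = 0.
Row B is a plain Nim row of size 1, so its Grundy value is 1.
The value of a disjunctive sum is the nim-sum of the parts.
Combined value = 0 XOR 1 = 1.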